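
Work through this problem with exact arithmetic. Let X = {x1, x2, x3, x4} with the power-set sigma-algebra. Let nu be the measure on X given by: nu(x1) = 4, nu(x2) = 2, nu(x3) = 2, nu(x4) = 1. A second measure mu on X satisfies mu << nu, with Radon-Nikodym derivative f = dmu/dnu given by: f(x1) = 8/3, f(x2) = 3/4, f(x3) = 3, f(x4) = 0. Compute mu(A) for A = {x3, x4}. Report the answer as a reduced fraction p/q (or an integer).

By the defining property of the Radon-Nikodym derivative, for every measurable set A,
  mu(A) = integral_A f dnu.
Since nu is a discrete measure concentrated on the atoms of X, the integral over A reduces to the sum
  mu(A) = sum_{x in A} f(x) * nu({x}).
Computing each term:
  x3: f(x3) * nu(x3) = 3 * 2 = 6.
  x4: f(x4) * nu(x4) = 0 * 1 = 0.
Summing: mu(A) = 6 + 0 = 6.

6


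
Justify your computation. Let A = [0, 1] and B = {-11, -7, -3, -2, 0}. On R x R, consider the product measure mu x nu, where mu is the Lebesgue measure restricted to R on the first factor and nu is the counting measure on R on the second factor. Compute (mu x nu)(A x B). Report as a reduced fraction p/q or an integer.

For a measurable rectangle A x B, the product measure satisfies
  (mu x nu)(A x B) = mu(A) * nu(B).
  mu(A) = 1.
  nu(B) = 5.
  (mu x nu)(A x B) = 1 * 5 = 5.

5


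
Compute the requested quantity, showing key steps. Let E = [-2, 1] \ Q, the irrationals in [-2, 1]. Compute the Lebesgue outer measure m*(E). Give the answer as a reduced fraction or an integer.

The interval I = [-2, 1] has m(I) = 1 - (-2) = 3 (endpoints are measure-zero, so open/closed/half-open agree). Write I = (I cap Q) u (I \ Q). The rationals in I are countable, so m*(I cap Q) = 0 (cover each rational by intervals whose total length is arbitrarily small). By countable subadditivity m*(I) <= m*(I cap Q) + m*(I \ Q), hence m*(I \ Q) >= m(I) = 3. The reverse inequality m*(I \ Q) <= m*(I) = 3 is trivial since (I \ Q) is a subset of I. Therefore m*(I \ Q) = 3.

3


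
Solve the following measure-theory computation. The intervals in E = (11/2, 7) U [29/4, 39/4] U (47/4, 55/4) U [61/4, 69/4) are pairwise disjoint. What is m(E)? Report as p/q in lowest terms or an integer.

For pairwise disjoint intervals, m(union_i I_i) = sum_i m(I_i),
and m is invariant under swapping open/closed endpoints (single points have measure 0).
So m(E) = sum_i (b_i - a_i).
  I_1 has length 7 - 11/2 = 3/2.
  I_2 has length 39/4 - 29/4 = 5/2.
  I_3 has length 55/4 - 47/4 = 2.
  I_4 has length 69/4 - 61/4 = 2.
Summing:
  m(E) = 3/2 + 5/2 + 2 + 2 = 8.

8


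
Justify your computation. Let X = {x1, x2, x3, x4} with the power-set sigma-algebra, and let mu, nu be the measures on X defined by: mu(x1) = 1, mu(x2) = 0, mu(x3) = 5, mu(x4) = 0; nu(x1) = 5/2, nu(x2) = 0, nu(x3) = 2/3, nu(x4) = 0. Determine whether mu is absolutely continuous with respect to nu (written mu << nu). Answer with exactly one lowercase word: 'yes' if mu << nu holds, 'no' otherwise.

mu << nu means: every nu-null measurable set is also mu-null; equivalently, for every atom x, if nu({x}) = 0 then mu({x}) = 0.
Checking each atom:
  x1: nu = 5/2 > 0 -> no constraint.
  x2: nu = 0, mu = 0 -> consistent with mu << nu.
  x3: nu = 2/3 > 0 -> no constraint.
  x4: nu = 0, mu = 0 -> consistent with mu << nu.
No atom violates the condition. Therefore mu << nu.

yes


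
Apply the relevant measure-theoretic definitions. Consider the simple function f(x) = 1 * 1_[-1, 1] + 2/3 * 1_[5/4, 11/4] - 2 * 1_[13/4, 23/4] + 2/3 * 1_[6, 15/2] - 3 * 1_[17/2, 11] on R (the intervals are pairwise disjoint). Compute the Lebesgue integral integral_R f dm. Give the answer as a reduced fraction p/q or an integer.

For a simple function f = sum_i c_i * 1_{A_i} with disjoint A_i,
  integral f dm = sum_i c_i * m(A_i).
Lengths of the A_i:
  m(A_1) = 1 - (-1) = 2.
  m(A_2) = 11/4 - 5/4 = 3/2.
  m(A_3) = 23/4 - 13/4 = 5/2.
  m(A_4) = 15/2 - 6 = 3/2.
  m(A_5) = 11 - 17/2 = 5/2.
Contributions c_i * m(A_i):
  (1) * (2) = 2.
  (2/3) * (3/2) = 1.
  (-2) * (5/2) = -5.
  (2/3) * (3/2) = 1.
  (-3) * (5/2) = -15/2.
Total: 2 + 1 - 5 + 1 - 15/2 = -17/2.

-17/2


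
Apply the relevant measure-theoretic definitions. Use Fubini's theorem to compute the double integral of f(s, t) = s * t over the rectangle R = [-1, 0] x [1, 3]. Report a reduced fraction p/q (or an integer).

f(s, t) is a tensor product of a function of s and a function of t, and both factors are bounded continuous (hence Lebesgue integrable) on the rectangle, so Fubini's theorem applies:
  integral_R f d(m x m) = (integral_a1^b1 s ds) * (integral_a2^b2 t dt).
Inner integral in s: integral_{-1}^{0} s ds = (0^2 - (-1)^2)/2
  = -1/2.
Inner integral in t: integral_{1}^{3} t dt = (3^2 - 1^2)/2
  = 4.
Product: (-1/2) * (4) = -2.

-2


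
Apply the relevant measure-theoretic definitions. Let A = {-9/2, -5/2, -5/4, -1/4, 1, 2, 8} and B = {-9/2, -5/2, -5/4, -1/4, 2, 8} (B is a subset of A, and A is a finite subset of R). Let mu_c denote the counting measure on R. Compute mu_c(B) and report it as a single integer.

Counting measure assigns mu_c(E) = |E| (number of elements) when E is finite.
B has 6 element(s), so mu_c(B) = 6.

6


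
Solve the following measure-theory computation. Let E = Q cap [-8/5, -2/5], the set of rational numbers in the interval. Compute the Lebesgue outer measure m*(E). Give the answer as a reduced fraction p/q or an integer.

The set Q cap [-8/5, -2/5] is countable (a subset of the countable set Q). Lebesgue outer measure of any countable set is 0: each singleton {q} has m*({q}) = 0, and by countable subadditivity m*(union_k {q_k}) <= sum_k m*({q_k}) = sum_k 0 = 0. The reverse inequality m*(E) >= 0 is automatic. So m*(Q cap [-8/5, -2/5]) = 0.

0


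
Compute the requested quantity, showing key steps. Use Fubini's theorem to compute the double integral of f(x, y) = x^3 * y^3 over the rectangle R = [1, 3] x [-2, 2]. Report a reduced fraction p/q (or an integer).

f(x, y) is a tensor product of a function of x and a function of y, and both factors are bounded continuous (hence Lebesgue integrable) on the rectangle, so Fubini's theorem applies:
  integral_R f d(m x m) = (integral_a1^b1 x^3 dx) * (integral_a2^b2 y^3 dy).
Inner integral in x: integral_{1}^{3} x^3 dx = (3^4 - 1^4)/4
  = 20.
Inner integral in y: integral_{-2}^{2} y^3 dy = (2^4 - (-2)^4)/4
  = 0.
Product: (20) * (0) = 0.

0


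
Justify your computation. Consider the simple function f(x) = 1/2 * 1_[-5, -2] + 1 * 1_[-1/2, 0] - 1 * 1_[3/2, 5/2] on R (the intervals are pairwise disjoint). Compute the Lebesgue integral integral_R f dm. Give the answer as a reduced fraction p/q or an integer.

For a simple function f = sum_i c_i * 1_{A_i} with disjoint A_i,
  integral f dm = sum_i c_i * m(A_i).
Lengths of the A_i:
  m(A_1) = -2 - (-5) = 3.
  m(A_2) = 0 - (-1/2) = 1/2.
  m(A_3) = 5/2 - 3/2 = 1.
Contributions c_i * m(A_i):
  (1/2) * (3) = 3/2.
  (1) * (1/2) = 1/2.
  (-1) * (1) = -1.
Total: 3/2 + 1/2 - 1 = 1.

1


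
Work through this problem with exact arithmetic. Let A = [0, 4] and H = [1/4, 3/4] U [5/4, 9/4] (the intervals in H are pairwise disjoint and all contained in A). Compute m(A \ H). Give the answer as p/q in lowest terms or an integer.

The ambient interval has length m(A) = 4 - 0 = 4.
Since the holes are disjoint and sit inside A, by finite additivity
  m(H) = sum_i (b_i - a_i), and m(A \ H) = m(A) - m(H).
Computing the hole measures:
  m(H_1) = 3/4 - 1/4 = 1/2.
  m(H_2) = 9/4 - 5/4 = 1.
Summed: m(H) = 1/2 + 1 = 3/2.
So m(A \ H) = 4 - 3/2 = 5/2.

5/2


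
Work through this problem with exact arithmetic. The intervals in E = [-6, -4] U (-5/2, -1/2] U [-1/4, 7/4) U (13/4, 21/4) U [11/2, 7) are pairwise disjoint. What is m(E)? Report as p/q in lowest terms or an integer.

For pairwise disjoint intervals, m(union_i I_i) = sum_i m(I_i),
and m is invariant under swapping open/closed endpoints (single points have measure 0).
So m(E) = sum_i (b_i - a_i).
  I_1 has length -4 - (-6) = 2.
  I_2 has length -1/2 - (-5/2) = 2.
  I_3 has length 7/4 - (-1/4) = 2.
  I_4 has length 21/4 - 13/4 = 2.
  I_5 has length 7 - 11/2 = 3/2.
Summing:
  m(E) = 2 + 2 + 2 + 2 + 3/2 = 19/2.

19/2


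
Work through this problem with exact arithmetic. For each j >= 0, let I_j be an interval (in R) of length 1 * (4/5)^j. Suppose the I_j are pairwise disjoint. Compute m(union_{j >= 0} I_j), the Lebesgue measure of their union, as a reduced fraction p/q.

By countable additivity of the Lebesgue measure on pairwise disjoint measurable sets,
  m(union_{j >= 0} I_j) = sum_{j >= 0} m(I_j) = sum_{j >= 0} a * r^j,
  with a = 1 and r = 4/5.
Since 0 < r = 4/5 < 1, the geometric series converges:
  sum_{j >= 0} a * r^j = a / (1 - r).
  = 1 / (1 - 4/5)
  = 1 / (1/5)
  = 5.

5


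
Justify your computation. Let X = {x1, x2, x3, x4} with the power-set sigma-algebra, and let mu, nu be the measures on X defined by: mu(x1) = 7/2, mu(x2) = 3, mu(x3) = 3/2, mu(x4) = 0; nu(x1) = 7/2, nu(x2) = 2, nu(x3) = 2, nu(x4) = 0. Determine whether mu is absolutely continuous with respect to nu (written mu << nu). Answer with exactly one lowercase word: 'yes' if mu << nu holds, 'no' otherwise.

mu << nu means: every nu-null measurable set is also mu-null; equivalently, for every atom x, if nu({x}) = 0 then mu({x}) = 0.
Checking each atom:
  x1: nu = 7/2 > 0 -> no constraint.
  x2: nu = 2 > 0 -> no constraint.
  x3: nu = 2 > 0 -> no constraint.
  x4: nu = 0, mu = 0 -> consistent with mu << nu.
No atom violates the condition. Therefore mu << nu.

yes


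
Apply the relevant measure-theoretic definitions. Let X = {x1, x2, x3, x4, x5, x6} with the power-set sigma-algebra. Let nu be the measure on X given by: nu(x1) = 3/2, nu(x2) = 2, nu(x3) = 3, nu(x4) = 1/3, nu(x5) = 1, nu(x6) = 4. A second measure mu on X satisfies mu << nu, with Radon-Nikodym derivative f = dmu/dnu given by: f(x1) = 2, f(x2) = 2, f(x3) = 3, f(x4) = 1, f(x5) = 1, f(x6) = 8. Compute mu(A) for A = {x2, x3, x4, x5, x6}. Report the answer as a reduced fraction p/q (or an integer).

By the defining property of the Radon-Nikodym derivative, for every measurable set A,
  mu(A) = integral_A f dnu.
Since nu is a discrete measure concentrated on the atoms of X, the integral over A reduces to the sum
  mu(A) = sum_{x in A} f(x) * nu({x}).
Computing each term:
  x2: f(x2) * nu(x2) = 2 * 2 = 4.
  x3: f(x3) * nu(x3) = 3 * 3 = 9.
  x4: f(x4) * nu(x4) = 1 * 1/3 = 1/3.
  x5: f(x5) * nu(x5) = 1 * 1 = 1.
  x6: f(x6) * nu(x6) = 8 * 4 = 32.
Summing: mu(A) = 4 + 9 + 1/3 + 1 + 32 = 139/3.

139/3


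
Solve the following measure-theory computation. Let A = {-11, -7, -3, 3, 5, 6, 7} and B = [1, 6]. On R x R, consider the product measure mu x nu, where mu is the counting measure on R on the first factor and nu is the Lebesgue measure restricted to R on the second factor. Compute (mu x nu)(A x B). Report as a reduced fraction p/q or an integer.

For a measurable rectangle A x B, the product measure satisfies
  (mu x nu)(A x B) = mu(A) * nu(B).
  mu(A) = 7.
  nu(B) = 5.
  (mu x nu)(A x B) = 7 * 5 = 35.

35


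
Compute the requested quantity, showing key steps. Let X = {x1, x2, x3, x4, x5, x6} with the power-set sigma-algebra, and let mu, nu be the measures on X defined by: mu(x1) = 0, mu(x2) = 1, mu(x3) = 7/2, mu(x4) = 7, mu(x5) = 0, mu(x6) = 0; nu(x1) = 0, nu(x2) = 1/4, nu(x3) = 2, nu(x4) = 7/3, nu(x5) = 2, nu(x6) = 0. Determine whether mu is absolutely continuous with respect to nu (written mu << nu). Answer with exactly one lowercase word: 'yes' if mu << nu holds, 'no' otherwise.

mu << nu means: every nu-null measurable set is also mu-null; equivalently, for every atom x, if nu({x}) = 0 then mu({x}) = 0.
Checking each atom:
  x1: nu = 0, mu = 0 -> consistent with mu << nu.
  x2: nu = 1/4 > 0 -> no constraint.
  x3: nu = 2 > 0 -> no constraint.
  x4: nu = 7/3 > 0 -> no constraint.
  x5: nu = 2 > 0 -> no constraint.
  x6: nu = 0, mu = 0 -> consistent with mu << nu.
No atom violates the condition. Therefore mu << nu.

yes


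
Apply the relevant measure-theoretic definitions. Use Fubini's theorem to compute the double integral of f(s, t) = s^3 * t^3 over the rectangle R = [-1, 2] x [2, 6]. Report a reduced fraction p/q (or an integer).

f(s, t) is a tensor product of a function of s and a function of t, and both factors are bounded continuous (hence Lebesgue integrable) on the rectangle, so Fubini's theorem applies:
  integral_R f d(m x m) = (integral_a1^b1 s^3 ds) * (integral_a2^b2 t^3 dt).
Inner integral in s: integral_{-1}^{2} s^3 ds = (2^4 - (-1)^4)/4
  = 15/4.
Inner integral in t: integral_{2}^{6} t^3 dt = (6^4 - 2^4)/4
  = 320.
Product: (15/4) * (320) = 1200.

1200


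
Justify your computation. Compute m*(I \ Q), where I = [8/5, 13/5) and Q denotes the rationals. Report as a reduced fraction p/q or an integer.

The interval I = [8/5, 13/5) has m(I) = 13/5 - 8/5 = 1 (endpoints are measure-zero, so open/closed/half-open agree). Write I = (I cap Q) u (I \ Q). The rationals in I are countable, so m*(I cap Q) = 0 (cover each rational by intervals whose total length is arbitrarily small). By countable subadditivity m*(I) <= m*(I cap Q) + m*(I \ Q), hence m*(I \ Q) >= m(I) = 1. The reverse inequality m*(I \ Q) <= m*(I) = 1 is trivial since (I \ Q) is a subset of I. Therefore m*(I \ Q) = 1.

1


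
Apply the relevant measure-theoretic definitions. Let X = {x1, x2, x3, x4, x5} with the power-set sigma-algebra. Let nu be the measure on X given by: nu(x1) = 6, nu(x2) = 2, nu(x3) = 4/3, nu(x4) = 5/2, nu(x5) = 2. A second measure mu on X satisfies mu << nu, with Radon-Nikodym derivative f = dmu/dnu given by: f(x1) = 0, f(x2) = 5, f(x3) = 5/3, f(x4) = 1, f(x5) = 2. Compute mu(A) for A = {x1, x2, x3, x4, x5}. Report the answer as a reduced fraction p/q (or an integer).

By the defining property of the Radon-Nikodym derivative, for every measurable set A,
  mu(A) = integral_A f dnu.
Since nu is a discrete measure concentrated on the atoms of X, the integral over A reduces to the sum
  mu(A) = sum_{x in A} f(x) * nu({x}).
Computing each term:
  x1: f(x1) * nu(x1) = 0 * 6 = 0.
  x2: f(x2) * nu(x2) = 5 * 2 = 10.
  x3: f(x3) * nu(x3) = 5/3 * 4/3 = 20/9.
  x4: f(x4) * nu(x4) = 1 * 5/2 = 5/2.
  x5: f(x5) * nu(x5) = 2 * 2 = 4.
Summing: mu(A) = 0 + 10 + 20/9 + 5/2 + 4 = 337/18.

337/18


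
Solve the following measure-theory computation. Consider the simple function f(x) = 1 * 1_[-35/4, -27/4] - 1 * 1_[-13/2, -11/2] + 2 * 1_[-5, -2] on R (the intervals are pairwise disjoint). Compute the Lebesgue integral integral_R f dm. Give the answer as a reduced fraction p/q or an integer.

For a simple function f = sum_i c_i * 1_{A_i} with disjoint A_i,
  integral f dm = sum_i c_i * m(A_i).
Lengths of the A_i:
  m(A_1) = -27/4 - (-35/4) = 2.
  m(A_2) = -11/2 - (-13/2) = 1.
  m(A_3) = -2 - (-5) = 3.
Contributions c_i * m(A_i):
  (1) * (2) = 2.
  (-1) * (1) = -1.
  (2) * (3) = 6.
Total: 2 - 1 + 6 = 7.

7


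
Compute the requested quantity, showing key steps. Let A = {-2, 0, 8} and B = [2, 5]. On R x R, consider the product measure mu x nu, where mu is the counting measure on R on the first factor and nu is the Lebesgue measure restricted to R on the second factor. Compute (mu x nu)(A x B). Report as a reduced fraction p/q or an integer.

For a measurable rectangle A x B, the product measure satisfies
  (mu x nu)(A x B) = mu(A) * nu(B).
  mu(A) = 3.
  nu(B) = 3.
  (mu x nu)(A x B) = 3 * 3 = 9.

9


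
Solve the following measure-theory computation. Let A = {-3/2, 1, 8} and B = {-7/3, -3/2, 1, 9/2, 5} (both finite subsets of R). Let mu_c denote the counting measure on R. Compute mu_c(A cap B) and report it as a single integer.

Counting measure on a finite set equals cardinality. mu_c(A cap B) = |A cap B| (elements appearing in both).
Enumerating the elements of A that also lie in B gives 2 element(s).
So mu_c(A cap B) = 2.

2


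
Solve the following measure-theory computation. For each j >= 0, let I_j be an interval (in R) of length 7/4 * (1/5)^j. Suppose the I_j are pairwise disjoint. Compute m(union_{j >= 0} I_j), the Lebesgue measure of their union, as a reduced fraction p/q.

By countable additivity of the Lebesgue measure on pairwise disjoint measurable sets,
  m(union_{j >= 0} I_j) = sum_{j >= 0} m(I_j) = sum_{j >= 0} a * r^j,
  with a = 7/4 and r = 1/5.
Since 0 < r = 1/5 < 1, the geometric series converges:
  sum_{j >= 0} a * r^j = a / (1 - r).
  = 7/4 / (1 - 1/5)
  = 7/4 / (4/5)
  = 35/16.

35/16


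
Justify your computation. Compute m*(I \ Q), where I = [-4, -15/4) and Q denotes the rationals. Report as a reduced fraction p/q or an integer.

The interval I = [-4, -15/4) has m(I) = -15/4 - (-4) = 1/4 (endpoints are measure-zero, so open/closed/half-open agree). Write I = (I cap Q) u (I \ Q). The rationals in I are countable, so m*(I cap Q) = 0 (cover each rational by intervals whose total length is arbitrarily small). By countable subadditivity m*(I) <= m*(I cap Q) + m*(I \ Q), hence m*(I \ Q) >= m(I) = 1/4. The reverse inequality m*(I \ Q) <= m*(I) = 1/4 is trivial since (I \ Q) is a subset of I. Therefore m*(I \ Q) = 1/4.

1/4


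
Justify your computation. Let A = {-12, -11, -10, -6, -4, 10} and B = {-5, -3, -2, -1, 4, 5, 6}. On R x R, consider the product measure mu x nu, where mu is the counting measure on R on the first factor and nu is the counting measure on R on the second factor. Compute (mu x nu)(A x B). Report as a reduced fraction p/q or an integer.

For a measurable rectangle A x B, the product measure satisfies
  (mu x nu)(A x B) = mu(A) * nu(B).
  mu(A) = 6.
  nu(B) = 7.
  (mu x nu)(A x B) = 6 * 7 = 42.

42


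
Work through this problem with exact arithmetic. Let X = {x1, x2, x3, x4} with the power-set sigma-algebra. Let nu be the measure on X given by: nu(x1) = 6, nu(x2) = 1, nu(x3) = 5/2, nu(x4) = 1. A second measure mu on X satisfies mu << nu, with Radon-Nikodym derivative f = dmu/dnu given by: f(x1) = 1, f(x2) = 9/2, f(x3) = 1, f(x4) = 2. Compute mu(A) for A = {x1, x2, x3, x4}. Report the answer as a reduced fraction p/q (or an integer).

By the defining property of the Radon-Nikodym derivative, for every measurable set A,
  mu(A) = integral_A f dnu.
Since nu is a discrete measure concentrated on the atoms of X, the integral over A reduces to the sum
  mu(A) = sum_{x in A} f(x) * nu({x}).
Computing each term:
  x1: f(x1) * nu(x1) = 1 * 6 = 6.
  x2: f(x2) * nu(x2) = 9/2 * 1 = 9/2.
  x3: f(x3) * nu(x3) = 1 * 5/2 = 5/2.
  x4: f(x4) * nu(x4) = 2 * 1 = 2.
Summing: mu(A) = 6 + 9/2 + 5/2 + 2 = 15.

15


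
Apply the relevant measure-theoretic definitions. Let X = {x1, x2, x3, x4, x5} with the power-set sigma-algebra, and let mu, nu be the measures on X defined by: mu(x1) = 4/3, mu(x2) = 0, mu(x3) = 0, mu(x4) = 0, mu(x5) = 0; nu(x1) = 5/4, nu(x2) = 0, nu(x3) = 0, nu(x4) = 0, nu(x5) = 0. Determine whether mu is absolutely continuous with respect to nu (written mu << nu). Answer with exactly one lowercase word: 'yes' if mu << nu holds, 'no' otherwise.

mu << nu means: every nu-null measurable set is also mu-null; equivalently, for every atom x, if nu({x}) = 0 then mu({x}) = 0.
Checking each atom:
  x1: nu = 5/4 > 0 -> no constraint.
  x2: nu = 0, mu = 0 -> consistent with mu << nu.
  x3: nu = 0, mu = 0 -> consistent with mu << nu.
  x4: nu = 0, mu = 0 -> consistent with mu << nu.
  x5: nu = 0, mu = 0 -> consistent with mu << nu.
No atom violates the condition. Therefore mu << nu.

yes


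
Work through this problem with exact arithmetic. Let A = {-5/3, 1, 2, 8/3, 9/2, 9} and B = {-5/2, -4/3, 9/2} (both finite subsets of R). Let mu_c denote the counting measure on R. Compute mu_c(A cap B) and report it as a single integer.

Counting measure on a finite set equals cardinality. mu_c(A cap B) = |A cap B| (elements appearing in both).
Enumerating the elements of A that also lie in B gives 1 element(s).
So mu_c(A cap B) = 1.

1


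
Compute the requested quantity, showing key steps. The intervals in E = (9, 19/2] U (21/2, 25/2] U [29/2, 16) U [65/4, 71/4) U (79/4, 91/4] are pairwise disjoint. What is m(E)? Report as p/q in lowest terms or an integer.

For pairwise disjoint intervals, m(union_i I_i) = sum_i m(I_i),
and m is invariant under swapping open/closed endpoints (single points have measure 0).
So m(E) = sum_i (b_i - a_i).
  I_1 has length 19/2 - 9 = 1/2.
  I_2 has length 25/2 - 21/2 = 2.
  I_3 has length 16 - 29/2 = 3/2.
  I_4 has length 71/4 - 65/4 = 3/2.
  I_5 has length 91/4 - 79/4 = 3.
Summing:
  m(E) = 1/2 + 2 + 3/2 + 3/2 + 3 = 17/2.

17/2


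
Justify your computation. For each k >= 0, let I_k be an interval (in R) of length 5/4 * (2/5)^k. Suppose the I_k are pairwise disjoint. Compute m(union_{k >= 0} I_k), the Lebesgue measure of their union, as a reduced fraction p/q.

By countable additivity of the Lebesgue measure on pairwise disjoint measurable sets,
  m(union_{k >= 0} I_k) = sum_{k >= 0} m(I_k) = sum_{k >= 0} a * r^k,
  with a = 5/4 and r = 2/5.
Since 0 < r = 2/5 < 1, the geometric series converges:
  sum_{k >= 0} a * r^k = a / (1 - r).
  = 5/4 / (1 - 2/5)
  = 5/4 / (3/5)
  = 25/12.

25/12


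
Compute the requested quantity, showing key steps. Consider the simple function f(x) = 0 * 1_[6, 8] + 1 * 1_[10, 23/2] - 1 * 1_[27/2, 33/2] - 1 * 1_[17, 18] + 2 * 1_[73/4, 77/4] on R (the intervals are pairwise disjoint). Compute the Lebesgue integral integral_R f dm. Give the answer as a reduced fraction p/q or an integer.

For a simple function f = sum_i c_i * 1_{A_i} with disjoint A_i,
  integral f dm = sum_i c_i * m(A_i).
Lengths of the A_i:
  m(A_1) = 8 - 6 = 2.
  m(A_2) = 23/2 - 10 = 3/2.
  m(A_3) = 33/2 - 27/2 = 3.
  m(A_4) = 18 - 17 = 1.
  m(A_5) = 77/4 - 73/4 = 1.
Contributions c_i * m(A_i):
  (0) * (2) = 0.
  (1) * (3/2) = 3/2.
  (-1) * (3) = -3.
  (-1) * (1) = -1.
  (2) * (1) = 2.
Total: 0 + 3/2 - 3 - 1 + 2 = -1/2.

-1/2


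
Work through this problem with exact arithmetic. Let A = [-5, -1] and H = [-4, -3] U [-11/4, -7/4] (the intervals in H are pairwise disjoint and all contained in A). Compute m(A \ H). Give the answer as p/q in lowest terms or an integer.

The ambient interval has length m(A) = -1 - (-5) = 4.
Since the holes are disjoint and sit inside A, by finite additivity
  m(H) = sum_i (b_i - a_i), and m(A \ H) = m(A) - m(H).
Computing the hole measures:
  m(H_1) = -3 - (-4) = 1.
  m(H_2) = -7/4 - (-11/4) = 1.
Summed: m(H) = 1 + 1 = 2.
So m(A \ H) = 4 - 2 = 2.

2


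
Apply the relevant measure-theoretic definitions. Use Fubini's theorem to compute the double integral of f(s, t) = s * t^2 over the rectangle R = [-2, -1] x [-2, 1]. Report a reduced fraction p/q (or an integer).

f(s, t) is a tensor product of a function of s and a function of t, and both factors are bounded continuous (hence Lebesgue integrable) on the rectangle, so Fubini's theorem applies:
  integral_R f d(m x m) = (integral_a1^b1 s ds) * (integral_a2^b2 t^2 dt).
Inner integral in s: integral_{-2}^{-1} s ds = ((-1)^2 - (-2)^2)/2
  = -3/2.
Inner integral in t: integral_{-2}^{1} t^2 dt = (1^3 - (-2)^3)/3
  = 3.
Product: (-3/2) * (3) = -9/2.

-9/2


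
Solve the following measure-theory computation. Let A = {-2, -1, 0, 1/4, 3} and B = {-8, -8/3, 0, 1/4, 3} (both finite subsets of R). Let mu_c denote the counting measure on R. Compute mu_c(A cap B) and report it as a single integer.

Counting measure on a finite set equals cardinality. mu_c(A cap B) = |A cap B| (elements appearing in both).
Enumerating the elements of A that also lie in B gives 3 element(s).
So mu_c(A cap B) = 3.

3


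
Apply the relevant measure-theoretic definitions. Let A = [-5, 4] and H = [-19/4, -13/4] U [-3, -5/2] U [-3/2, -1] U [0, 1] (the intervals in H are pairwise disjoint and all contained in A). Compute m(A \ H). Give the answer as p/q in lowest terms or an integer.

The ambient interval has length m(A) = 4 - (-5) = 9.
Since the holes are disjoint and sit inside A, by finite additivity
  m(H) = sum_i (b_i - a_i), and m(A \ H) = m(A) - m(H).
Computing the hole measures:
  m(H_1) = -13/4 - (-19/4) = 3/2.
  m(H_2) = -5/2 - (-3) = 1/2.
  m(H_3) = -1 - (-3/2) = 1/2.
  m(H_4) = 1 - 0 = 1.
Summed: m(H) = 3/2 + 1/2 + 1/2 + 1 = 7/2.
So m(A \ H) = 9 - 7/2 = 11/2.

11/2


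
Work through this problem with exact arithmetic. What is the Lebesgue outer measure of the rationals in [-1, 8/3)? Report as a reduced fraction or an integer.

The set Q cap [-1, 8/3) is countable (a subset of the countable set Q). Lebesgue outer measure of any countable set is 0: each singleton {q} has m*({q}) = 0, and by countable subadditivity m*(union_k {q_k}) <= sum_k m*({q_k}) = sum_k 0 = 0. The reverse inequality m*(E) >= 0 is automatic. So m*(Q cap [-1, 8/3)) = 0.

0


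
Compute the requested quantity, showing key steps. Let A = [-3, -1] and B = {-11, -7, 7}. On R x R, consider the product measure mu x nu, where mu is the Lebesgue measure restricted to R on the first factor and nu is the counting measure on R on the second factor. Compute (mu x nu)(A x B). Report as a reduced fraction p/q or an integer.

For a measurable rectangle A x B, the product measure satisfies
  (mu x nu)(A x B) = mu(A) * nu(B).
  mu(A) = 2.
  nu(B) = 3.
  (mu x nu)(A x B) = 2 * 3 = 6.

6


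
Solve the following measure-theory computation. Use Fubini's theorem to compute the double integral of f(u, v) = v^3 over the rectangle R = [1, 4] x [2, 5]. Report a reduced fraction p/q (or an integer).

f(u, v) is a tensor product of a function of u and a function of v, and both factors are bounded continuous (hence Lebesgue integrable) on the rectangle, so Fubini's theorem applies:
  integral_R f d(m x m) = (integral_a1^b1 1 du) * (integral_a2^b2 v^3 dv).
Inner integral in u: integral_{1}^{4} 1 du = (4^1 - 1^1)/1
  = 3.
Inner integral in v: integral_{2}^{5} v^3 dv = (5^4 - 2^4)/4
  = 609/4.
Product: (3) * (609/4) = 1827/4.

1827/4


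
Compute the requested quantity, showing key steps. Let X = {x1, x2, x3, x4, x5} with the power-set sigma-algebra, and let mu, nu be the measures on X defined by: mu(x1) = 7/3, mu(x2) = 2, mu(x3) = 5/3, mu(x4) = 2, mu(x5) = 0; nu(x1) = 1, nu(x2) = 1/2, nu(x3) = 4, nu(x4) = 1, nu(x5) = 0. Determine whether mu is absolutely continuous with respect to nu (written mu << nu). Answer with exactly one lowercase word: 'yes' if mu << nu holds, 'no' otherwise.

mu << nu means: every nu-null measurable set is also mu-null; equivalently, for every atom x, if nu({x}) = 0 then mu({x}) = 0.
Checking each atom:
  x1: nu = 1 > 0 -> no constraint.
  x2: nu = 1/2 > 0 -> no constraint.
  x3: nu = 4 > 0 -> no constraint.
  x4: nu = 1 > 0 -> no constraint.
  x5: nu = 0, mu = 0 -> consistent with mu << nu.
No atom violates the condition. Therefore mu << nu.

yes


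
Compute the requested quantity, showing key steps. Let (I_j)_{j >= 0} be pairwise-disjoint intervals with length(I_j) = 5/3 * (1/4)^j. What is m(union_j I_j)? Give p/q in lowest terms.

By countable additivity of the Lebesgue measure on pairwise disjoint measurable sets,
  m(union_{j >= 0} I_j) = sum_{j >= 0} m(I_j) = sum_{j >= 0} a * r^j,
  with a = 5/3 and r = 1/4.
Since 0 < r = 1/4 < 1, the geometric series converges:
  sum_{j >= 0} a * r^j = a / (1 - r).
  = 5/3 / (1 - 1/4)
  = 5/3 / (3/4)
  = 20/9.

20/9


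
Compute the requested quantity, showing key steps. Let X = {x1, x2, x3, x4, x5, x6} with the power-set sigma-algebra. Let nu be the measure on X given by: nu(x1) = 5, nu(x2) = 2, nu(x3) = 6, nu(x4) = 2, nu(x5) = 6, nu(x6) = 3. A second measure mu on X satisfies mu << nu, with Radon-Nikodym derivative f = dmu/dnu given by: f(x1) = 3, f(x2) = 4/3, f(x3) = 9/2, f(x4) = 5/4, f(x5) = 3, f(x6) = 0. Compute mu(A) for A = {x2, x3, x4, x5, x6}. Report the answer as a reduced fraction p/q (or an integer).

By the defining property of the Radon-Nikodym derivative, for every measurable set A,
  mu(A) = integral_A f dnu.
Since nu is a discrete measure concentrated on the atoms of X, the integral over A reduces to the sum
  mu(A) = sum_{x in A} f(x) * nu({x}).
Computing each term:
  x2: f(x2) * nu(x2) = 4/3 * 2 = 8/3.
  x3: f(x3) * nu(x3) = 9/2 * 6 = 27.
  x4: f(x4) * nu(x4) = 5/4 * 2 = 5/2.
  x5: f(x5) * nu(x5) = 3 * 6 = 18.
  x6: f(x6) * nu(x6) = 0 * 3 = 0.
Summing: mu(A) = 8/3 + 27 + 5/2 + 18 + 0 = 301/6.

301/6


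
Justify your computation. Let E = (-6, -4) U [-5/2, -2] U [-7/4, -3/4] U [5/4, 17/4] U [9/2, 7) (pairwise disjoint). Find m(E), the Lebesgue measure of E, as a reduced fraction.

For pairwise disjoint intervals, m(union_i I_i) = sum_i m(I_i),
and m is invariant under swapping open/closed endpoints (single points have measure 0).
So m(E) = sum_i (b_i - a_i).
  I_1 has length -4 - (-6) = 2.
  I_2 has length -2 - (-5/2) = 1/2.
  I_3 has length -3/4 - (-7/4) = 1.
  I_4 has length 17/4 - 5/4 = 3.
  I_5 has length 7 - 9/2 = 5/2.
Summing:
  m(E) = 2 + 1/2 + 1 + 3 + 5/2 = 9.

9


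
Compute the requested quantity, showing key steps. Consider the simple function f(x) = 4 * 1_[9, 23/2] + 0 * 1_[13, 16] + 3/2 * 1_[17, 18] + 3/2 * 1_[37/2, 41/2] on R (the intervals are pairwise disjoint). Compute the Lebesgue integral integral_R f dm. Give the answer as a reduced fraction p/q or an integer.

For a simple function f = sum_i c_i * 1_{A_i} with disjoint A_i,
  integral f dm = sum_i c_i * m(A_i).
Lengths of the A_i:
  m(A_1) = 23/2 - 9 = 5/2.
  m(A_2) = 16 - 13 = 3.
  m(A_3) = 18 - 17 = 1.
  m(A_4) = 41/2 - 37/2 = 2.
Contributions c_i * m(A_i):
  (4) * (5/2) = 10.
  (0) * (3) = 0.
  (3/2) * (1) = 3/2.
  (3/2) * (2) = 3.
Total: 10 + 0 + 3/2 + 3 = 29/2.

29/2


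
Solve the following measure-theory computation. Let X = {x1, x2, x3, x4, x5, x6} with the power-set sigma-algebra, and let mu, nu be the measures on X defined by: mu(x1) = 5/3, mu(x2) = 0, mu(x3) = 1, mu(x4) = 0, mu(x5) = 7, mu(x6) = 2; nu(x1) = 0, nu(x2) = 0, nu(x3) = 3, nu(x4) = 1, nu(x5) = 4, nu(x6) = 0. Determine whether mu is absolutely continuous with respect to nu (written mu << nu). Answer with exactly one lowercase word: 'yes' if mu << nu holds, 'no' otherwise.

mu << nu means: every nu-null measurable set is also mu-null; equivalently, for every atom x, if nu({x}) = 0 then mu({x}) = 0.
Checking each atom:
  x1: nu = 0, mu = 5/3 > 0 -> violates mu << nu.
  x2: nu = 0, mu = 0 -> consistent with mu << nu.
  x3: nu = 3 > 0 -> no constraint.
  x4: nu = 1 > 0 -> no constraint.
  x5: nu = 4 > 0 -> no constraint.
  x6: nu = 0, mu = 2 > 0 -> violates mu << nu.
The atom(s) x1, x6 violate the condition (nu = 0 but mu > 0). Therefore mu is NOT absolutely continuous w.r.t. nu.

no


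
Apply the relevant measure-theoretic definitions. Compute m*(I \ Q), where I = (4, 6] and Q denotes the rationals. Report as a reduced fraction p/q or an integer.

The interval I = (4, 6] has m(I) = 6 - 4 = 2 (endpoints are measure-zero, so open/closed/half-open agree). Write I = (I cap Q) u (I \ Q). The rationals in I are countable, so m*(I cap Q) = 0 (cover each rational by intervals whose total length is arbitrarily small). By countable subadditivity m*(I) <= m*(I cap Q) + m*(I \ Q), hence m*(I \ Q) >= m(I) = 2. The reverse inequality m*(I \ Q) <= m*(I) = 2 is trivial since (I \ Q) is a subset of I. Therefore m*(I \ Q) = 2.

2


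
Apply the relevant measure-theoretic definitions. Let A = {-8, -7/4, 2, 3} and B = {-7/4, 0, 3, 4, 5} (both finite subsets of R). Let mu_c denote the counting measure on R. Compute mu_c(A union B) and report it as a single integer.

Counting measure on a finite set equals cardinality. By inclusion-exclusion, |A union B| = |A| + |B| - |A cap B|.
|A| = 4, |B| = 5, |A cap B| = 2.
So mu_c(A union B) = 4 + 5 - 2 = 7.

7


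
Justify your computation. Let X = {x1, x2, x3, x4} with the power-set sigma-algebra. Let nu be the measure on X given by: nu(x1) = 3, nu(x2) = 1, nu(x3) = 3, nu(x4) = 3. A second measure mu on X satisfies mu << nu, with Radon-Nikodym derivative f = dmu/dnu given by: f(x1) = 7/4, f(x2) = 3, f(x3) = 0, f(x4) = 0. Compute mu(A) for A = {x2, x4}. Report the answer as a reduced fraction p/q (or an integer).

By the defining property of the Radon-Nikodym derivative, for every measurable set A,
  mu(A) = integral_A f dnu.
Since nu is a discrete measure concentrated on the atoms of X, the integral over A reduces to the sum
  mu(A) = sum_{x in A} f(x) * nu({x}).
Computing each term:
  x2: f(x2) * nu(x2) = 3 * 1 = 3.
  x4: f(x4) * nu(x4) = 0 * 3 = 0.
Summing: mu(A) = 3 + 0 = 3.

3


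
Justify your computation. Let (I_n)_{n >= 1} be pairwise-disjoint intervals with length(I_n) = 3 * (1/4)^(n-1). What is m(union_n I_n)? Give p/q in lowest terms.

By countable additivity of the Lebesgue measure on pairwise disjoint measurable sets,
  m(union_{n >= 1} I_n) = sum_{n >= 1} m(I_n) = sum_{n >= 1} a * r^(n-1),
  with a = 3 and r = 1/4.
Since 0 < r = 1/4 < 1, the geometric series converges:
  sum_{n >= 1} a * r^(n-1) = a / (1 - r).
  = 3 / (1 - 1/4)
  = 3 / (3/4)
  = 4.

4


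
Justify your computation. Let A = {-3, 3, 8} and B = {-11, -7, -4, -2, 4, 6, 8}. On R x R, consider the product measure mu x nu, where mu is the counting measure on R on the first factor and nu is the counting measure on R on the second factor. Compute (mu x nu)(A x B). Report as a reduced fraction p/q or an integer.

For a measurable rectangle A x B, the product measure satisfies
  (mu x nu)(A x B) = mu(A) * nu(B).
  mu(A) = 3.
  nu(B) = 7.
  (mu x nu)(A x B) = 3 * 7 = 21.

21


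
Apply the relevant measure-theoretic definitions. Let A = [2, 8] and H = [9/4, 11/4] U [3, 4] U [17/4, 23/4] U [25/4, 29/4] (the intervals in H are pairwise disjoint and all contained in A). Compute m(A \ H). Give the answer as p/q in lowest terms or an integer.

The ambient interval has length m(A) = 8 - 2 = 6.
Since the holes are disjoint and sit inside A, by finite additivity
  m(H) = sum_i (b_i - a_i), and m(A \ H) = m(A) - m(H).
Computing the hole measures:
  m(H_1) = 11/4 - 9/4 = 1/2.
  m(H_2) = 4 - 3 = 1.
  m(H_3) = 23/4 - 17/4 = 3/2.
  m(H_4) = 29/4 - 25/4 = 1.
Summed: m(H) = 1/2 + 1 + 3/2 + 1 = 4.
So m(A \ H) = 6 - 4 = 2.

2


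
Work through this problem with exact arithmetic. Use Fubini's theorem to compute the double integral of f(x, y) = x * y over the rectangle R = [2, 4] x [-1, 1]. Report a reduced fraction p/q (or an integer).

f(x, y) is a tensor product of a function of x and a function of y, and both factors are bounded continuous (hence Lebesgue integrable) on the rectangle, so Fubini's theorem applies:
  integral_R f d(m x m) = (integral_a1^b1 x dx) * (integral_a2^b2 y dy).
Inner integral in x: integral_{2}^{4} x dx = (4^2 - 2^2)/2
  = 6.
Inner integral in y: integral_{-1}^{1} y dy = (1^2 - (-1)^2)/2
  = 0.
Product: (6) * (0) = 0.

0


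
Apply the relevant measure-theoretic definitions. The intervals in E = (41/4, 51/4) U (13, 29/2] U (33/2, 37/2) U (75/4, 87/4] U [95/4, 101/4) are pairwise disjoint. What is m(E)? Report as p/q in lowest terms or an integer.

For pairwise disjoint intervals, m(union_i I_i) = sum_i m(I_i),
and m is invariant under swapping open/closed endpoints (single points have measure 0).
So m(E) = sum_i (b_i - a_i).
  I_1 has length 51/4 - 41/4 = 5/2.
  I_2 has length 29/2 - 13 = 3/2.
  I_3 has length 37/2 - 33/2 = 2.
  I_4 has length 87/4 - 75/4 = 3.
  I_5 has length 101/4 - 95/4 = 3/2.
Summing:
  m(E) = 5/2 + 3/2 + 2 + 3 + 3/2 = 21/2.

21/2


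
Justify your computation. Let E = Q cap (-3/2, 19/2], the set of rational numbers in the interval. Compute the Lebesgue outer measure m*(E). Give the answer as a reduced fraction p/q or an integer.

The set Q cap (-3/2, 19/2] is countable (a subset of the countable set Q). Lebesgue outer measure of any countable set is 0: each singleton {q} has m*({q}) = 0, and by countable subadditivity m*(union_k {q_k}) <= sum_k m*({q_k}) = sum_k 0 = 0. The reverse inequality m*(E) >= 0 is automatic. So m*(Q cap (-3/2, 19/2]) = 0.

0


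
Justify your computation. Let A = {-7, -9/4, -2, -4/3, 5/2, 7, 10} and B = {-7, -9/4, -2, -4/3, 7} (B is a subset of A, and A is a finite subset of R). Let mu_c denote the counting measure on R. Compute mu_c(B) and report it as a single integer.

Counting measure assigns mu_c(E) = |E| (number of elements) when E is finite.
B has 5 element(s), so mu_c(B) = 5.

5


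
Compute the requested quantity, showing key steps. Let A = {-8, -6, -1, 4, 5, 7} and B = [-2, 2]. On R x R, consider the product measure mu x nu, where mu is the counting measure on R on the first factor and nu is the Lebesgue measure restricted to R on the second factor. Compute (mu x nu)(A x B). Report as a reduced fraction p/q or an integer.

For a measurable rectangle A x B, the product measure satisfies
  (mu x nu)(A x B) = mu(A) * nu(B).
  mu(A) = 6.
  nu(B) = 4.
  (mu x nu)(A x B) = 6 * 4 = 24.

24


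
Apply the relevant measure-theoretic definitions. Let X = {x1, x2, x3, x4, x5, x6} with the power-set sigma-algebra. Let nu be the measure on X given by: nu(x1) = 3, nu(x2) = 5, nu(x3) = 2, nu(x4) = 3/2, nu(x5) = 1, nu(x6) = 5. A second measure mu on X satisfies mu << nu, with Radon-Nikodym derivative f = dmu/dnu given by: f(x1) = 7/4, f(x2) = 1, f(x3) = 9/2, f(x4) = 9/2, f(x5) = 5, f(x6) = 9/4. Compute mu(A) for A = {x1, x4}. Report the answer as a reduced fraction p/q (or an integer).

By the defining property of the Radon-Nikodym derivative, for every measurable set A,
  mu(A) = integral_A f dnu.
Since nu is a discrete measure concentrated on the atoms of X, the integral over A reduces to the sum
  mu(A) = sum_{x in A} f(x) * nu({x}).
Computing each term:
  x1: f(x1) * nu(x1) = 7/4 * 3 = 21/4.
  x4: f(x4) * nu(x4) = 9/2 * 3/2 = 27/4.
Summing: mu(A) = 21/4 + 27/4 = 12.

12


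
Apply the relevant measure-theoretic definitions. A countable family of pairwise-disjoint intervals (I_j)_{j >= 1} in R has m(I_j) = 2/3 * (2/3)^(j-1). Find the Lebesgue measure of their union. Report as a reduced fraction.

By countable additivity of the Lebesgue measure on pairwise disjoint measurable sets,
  m(union_{j >= 1} I_j) = sum_{j >= 1} m(I_j) = sum_{j >= 1} a * r^(j-1),
  with a = 2/3 and r = 2/3.
Since 0 < r = 2/3 < 1, the geometric series converges:
  sum_{j >= 1} a * r^(j-1) = a / (1 - r).
  = 2/3 / (1 - 2/3)
  = 2/3 / (1/3)
  = 2.

2


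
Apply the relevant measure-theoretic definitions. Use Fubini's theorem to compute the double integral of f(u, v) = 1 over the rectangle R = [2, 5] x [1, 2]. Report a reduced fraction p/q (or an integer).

f(u, v) is a tensor product of a function of u and a function of v, and both factors are bounded continuous (hence Lebesgue integrable) on the rectangle, so Fubini's theorem applies:
  integral_R f d(m x m) = (integral_a1^b1 1 du) * (integral_a2^b2 1 dv).
Inner integral in u: integral_{2}^{5} 1 du = (5^1 - 2^1)/1
  = 3.
Inner integral in v: integral_{1}^{2} 1 dv = (2^1 - 1^1)/1
  = 1.
Product: (3) * (1) = 3.

3


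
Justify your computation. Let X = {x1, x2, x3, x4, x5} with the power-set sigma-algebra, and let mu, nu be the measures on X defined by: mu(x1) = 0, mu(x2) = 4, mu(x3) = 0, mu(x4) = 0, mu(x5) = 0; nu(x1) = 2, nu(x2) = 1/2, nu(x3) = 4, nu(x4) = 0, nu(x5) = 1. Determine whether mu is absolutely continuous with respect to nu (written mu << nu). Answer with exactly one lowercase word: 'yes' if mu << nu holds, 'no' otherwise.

mu << nu means: every nu-null measurable set is also mu-null; equivalently, for every atom x, if nu({x}) = 0 then mu({x}) = 0.
Checking each atom:
  x1: nu = 2 > 0 -> no constraint.
  x2: nu = 1/2 > 0 -> no constraint.
  x3: nu = 4 > 0 -> no constraint.
  x4: nu = 0, mu = 0 -> consistent with mu << nu.
  x5: nu = 1 > 0 -> no constraint.
No atom violates the condition. Therefore mu << nu.

yes


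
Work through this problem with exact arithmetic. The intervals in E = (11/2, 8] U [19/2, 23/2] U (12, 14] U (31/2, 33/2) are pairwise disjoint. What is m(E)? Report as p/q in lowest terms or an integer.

For pairwise disjoint intervals, m(union_i I_i) = sum_i m(I_i),
and m is invariant under swapping open/closed endpoints (single points have measure 0).
So m(E) = sum_i (b_i - a_i).
  I_1 has length 8 - 11/2 = 5/2.
  I_2 has length 23/2 - 19/2 = 2.
  I_3 has length 14 - 12 = 2.
  I_4 has length 33/2 - 31/2 = 1.
Summing:
  m(E) = 5/2 + 2 + 2 + 1 = 15/2.

15/2


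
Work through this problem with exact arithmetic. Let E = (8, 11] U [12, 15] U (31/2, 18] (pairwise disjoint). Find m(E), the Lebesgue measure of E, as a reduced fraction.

For pairwise disjoint intervals, m(union_i I_i) = sum_i m(I_i),
and m is invariant under swapping open/closed endpoints (single points have measure 0).
So m(E) = sum_i (b_i - a_i).
  I_1 has length 11 - 8 = 3.
  I_2 has length 15 - 12 = 3.
  I_3 has length 18 - 31/2 = 5/2.
Summing:
  m(E) = 3 + 3 + 5/2 = 17/2.

17/2
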